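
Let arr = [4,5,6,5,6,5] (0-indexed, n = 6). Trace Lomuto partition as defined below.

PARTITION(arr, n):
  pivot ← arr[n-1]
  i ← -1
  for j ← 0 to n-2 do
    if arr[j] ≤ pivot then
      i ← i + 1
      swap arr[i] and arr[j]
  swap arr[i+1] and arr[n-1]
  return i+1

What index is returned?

3

pivot = arr[5] = 5; i = -1
j=0: arr[0]=4 ≤ 5 → i=0, swap arr[0],arr[0] (no change) → [4,5,6,5,6,5]
j=1: arr[1]=5 ≤ 5 → i=1, swap arr[1],arr[1] (no change) → [4,5,6,5,6,5]
j=2: arr[2]=6 > 5 → no swap
j=3: arr[3]=5 ≤ 5 → i=2, swap arr[2],arr[3] → [4,5,5,6,6,5]
j=4: arr[4]=6 > 5 → no swap
final swap arr[3],arr[5] → [4,5,5,5,6,6]; return 3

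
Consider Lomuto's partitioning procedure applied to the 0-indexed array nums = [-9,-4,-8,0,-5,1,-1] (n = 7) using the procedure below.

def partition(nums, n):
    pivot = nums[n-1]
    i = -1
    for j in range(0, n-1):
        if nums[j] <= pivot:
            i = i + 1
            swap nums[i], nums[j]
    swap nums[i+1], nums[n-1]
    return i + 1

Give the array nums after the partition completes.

pivot=-1, i=-1
j=0: -9≤-1, i=0, swap(0,0) ⇒ [-9,-4,-8,0,-5,1,-1]
j=1: -4≤-1, i=1, swap(1,1) ⇒ [-9,-4,-8,0,-5,1,-1]
j=2: -8≤-1, i=2, swap(2,2) ⇒ [-9,-4,-8,0,-5,1,-1]
j=3: 0>-1, skip
j=4: -5≤-1, i=3, swap(3,4) ⇒ [-9,-4,-8,-5,0,1,-1]
j=5: 1>-1, skip
swap(4,6) ⇒ [-9,-4,-8,-5,-1,1,0]; return 4

[-9,-4,-8,-5,-1,1,0]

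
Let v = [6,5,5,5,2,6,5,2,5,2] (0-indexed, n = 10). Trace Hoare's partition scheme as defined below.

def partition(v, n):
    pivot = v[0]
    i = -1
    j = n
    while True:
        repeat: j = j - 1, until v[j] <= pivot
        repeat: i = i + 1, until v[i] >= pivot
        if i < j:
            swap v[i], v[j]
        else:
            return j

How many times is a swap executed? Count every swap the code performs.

2

pivot = v[0] = 6; i = -1, j = 10
j→9 (v[9]=2≤6), i→0 (v[0]=6≥6); i<j, swap → [2,5,5,5,2,6,5,2,5,6]
j→8 (v[8]=5≤6), i→5 (v[5]=6≥6); i<j, swap → [2,5,5,5,2,5,5,2,6,6]
j→7, i→8; i≥j, return j=7. v = [2,5,5,5,2,5,5,2,6,6]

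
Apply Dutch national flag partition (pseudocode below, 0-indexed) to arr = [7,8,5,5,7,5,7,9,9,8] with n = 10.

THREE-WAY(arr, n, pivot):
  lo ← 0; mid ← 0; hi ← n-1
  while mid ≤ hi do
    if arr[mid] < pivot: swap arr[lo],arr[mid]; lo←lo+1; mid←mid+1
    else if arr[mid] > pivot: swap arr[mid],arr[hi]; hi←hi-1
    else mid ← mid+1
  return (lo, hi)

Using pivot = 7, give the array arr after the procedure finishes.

pivot = 7; lo=0, mid=0, hi=9
arr[mid]=7=7: mid=1
arr[mid]=8>7: swap arr[1],arr[9]; hi=8 → [7,8,5,5,7,5,7,9,9,8]
arr[mid]=8>7: swap arr[1],arr[8]; hi=7 → [7,9,5,5,7,5,7,9,8,8]
arr[mid]=9>7: swap arr[1],arr[7]; hi=6 → [7,9,5,5,7,5,7,9,8,8]
arr[mid]=9>7: swap arr[1],arr[6]; hi=5 → [7,7,5,5,7,5,9,9,8,8]
arr[mid]=7=7: mid=2
arr[mid]=5<7: swap arr[0],arr[2]; lo=1,mid=3 → [5,7,7,5,7,5,9,9,8,8]
arr[mid]=5<7: swap arr[1],arr[3]; lo=2,mid=4 → [5,5,7,7,7,5,9,9,8,8]
arr[mid]=7=7: mid=5
arr[mid]=5<7: swap arr[2],arr[5]; lo=3,mid=6 → [5,5,5,7,7,7,9,9,8,8]
end: lo=3, hi=5; arr = [5,5,5,7,7,7,9,9,8,8]

[5,5,5,7,7,7,9,9,8,8]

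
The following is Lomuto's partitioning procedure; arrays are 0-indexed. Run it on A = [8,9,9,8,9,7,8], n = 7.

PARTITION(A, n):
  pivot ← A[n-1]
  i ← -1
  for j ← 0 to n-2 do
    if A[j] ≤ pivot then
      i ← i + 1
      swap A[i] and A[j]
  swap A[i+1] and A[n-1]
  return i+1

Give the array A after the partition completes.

pivot=8, i=-1
j=0: 8≤8, i=0, swap(0,0) ⇒ [8,9,9,8,9,7,8]
j=1: 9>8, skip
j=2: 9>8, skip
j=3: 8≤8, i=1, swap(1,3) ⇒ [8,8,9,9,9,7,8]
j=4: 9>8, skip
j=5: 7≤8, i=2, swap(2,5) ⇒ [8,8,7,9,9,9,8]
swap(3,6) ⇒ [8,8,7,8,9,9,9]; return 3

[8,8,7,8,9,9,9]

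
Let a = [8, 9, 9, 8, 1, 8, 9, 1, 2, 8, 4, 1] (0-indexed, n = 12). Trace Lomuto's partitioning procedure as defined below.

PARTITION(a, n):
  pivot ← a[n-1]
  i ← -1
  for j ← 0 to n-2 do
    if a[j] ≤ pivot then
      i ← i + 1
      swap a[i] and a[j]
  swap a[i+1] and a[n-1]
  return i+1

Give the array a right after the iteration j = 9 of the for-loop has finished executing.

pivot = a[11] = 1; i = -1
j=0: a[0]=8 > 1 → no swap
j=1: a[1]=9 > 1 → no swap
j=2: a[2]=9 > 1 → no swap
j=3: a[3]=8 > 1 → no swap
j=4: a[4]=1 ≤ 1 → i=0, swap a[0],a[4] → [1, 9, 9, 8, 8, 8, 9, 1, 2, 8, 4, 1]
j=5: a[5]=8 > 1 → no swap
j=6: a[6]=9 > 1 → no swap
j=7: a[7]=1 ≤ 1 → i=1, swap a[1],a[7] → [1, 1, 9, 8, 8, 8, 9, 9, 2, 8, 4, 1]
j=8: a[8]=2 > 1 → no swap
j=9: a[9]=8 > 1 → no swap
(after j=9) a = [1, 1, 9, 8, 8, 8, 9, 9, 2, 8, 4, 1]

[1, 1, 9, 8, 8, 8, 9, 9, 2, 8, 4, 1]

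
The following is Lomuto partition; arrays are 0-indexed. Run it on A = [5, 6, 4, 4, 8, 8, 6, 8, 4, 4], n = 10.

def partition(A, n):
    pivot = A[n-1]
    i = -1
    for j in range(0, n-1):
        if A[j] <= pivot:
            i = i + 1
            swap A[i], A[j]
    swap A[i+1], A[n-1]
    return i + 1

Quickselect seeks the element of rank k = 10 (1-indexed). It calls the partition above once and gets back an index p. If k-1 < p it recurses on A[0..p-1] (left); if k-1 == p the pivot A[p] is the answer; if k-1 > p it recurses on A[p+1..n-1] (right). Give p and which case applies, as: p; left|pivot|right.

pivot = A[9] = 4; i = -1
j=0: A[0]=5 > 4 → no swap
j=1: A[1]=6 > 4 → no swap
j=2: A[2]=4 ≤ 4 → i=0, swap A[0],A[2] → [4, 6, 5, 4, 8, 8, 6, 8, 4, 4]
j=3: A[3]=4 ≤ 4 → i=1, swap A[1],A[3] → [4, 4, 5, 6, 8, 8, 6, 8, 4, 4]
j=4: A[4]=8 > 4 → no swap
j=5: A[5]=8 > 4 → no swap
j=6: A[6]=6 > 4 → no swap
j=7: A[7]=8 > 4 → no swap
j=8: A[8]=4 ≤ 4 → i=2, swap A[2],A[8] → [4, 4, 4, 6, 8, 8, 6, 8, 5, 4]
final swap A[3],A[9] → [4, 4, 4, 4, 8, 8, 6, 8, 5, 6]; return 3
p = 3; k-1 = 9 > 3 ⇒ right

3; right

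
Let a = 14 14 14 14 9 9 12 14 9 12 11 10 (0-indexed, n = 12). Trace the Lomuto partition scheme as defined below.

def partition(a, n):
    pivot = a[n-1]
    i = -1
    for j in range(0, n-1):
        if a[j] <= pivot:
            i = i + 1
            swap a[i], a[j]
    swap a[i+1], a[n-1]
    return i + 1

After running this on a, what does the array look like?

9 9 9 10 14 14 12 14 14 12 11 14

pivot = a[11] = 10; i = -1
j=0: a[0]=14 > 10 → no swap
j=1: a[1]=14 > 10 → no swap
j=2: a[2]=14 > 10 → no swap
j=3: a[3]=14 > 10 → no swap
j=4: a[4]=9 ≤ 10 → i=0, swap a[0],a[4] → 9 14 14 14 14 9 12 14 9 12 11 10
j=5: a[5]=9 ≤ 10 → i=1, swap a[1],a[5] → 9 9 14 14 14 14 12 14 9 12 11 10
j=6: a[6]=12 > 10 → no swap
j=7: a[7]=14 > 10 → no swap
j=8: a[8]=9 ≤ 10 → i=2, swap a[2],a[8] → 9 9 9 14 14 14 12 14 14 12 11 10
j=9: a[9]=12 > 10 → no swap
j=10: a[10]=11 > 10 → no swap
final swap a[3],a[11] → 9 9 9 10 14 14 12 14 14 12 11 14; return 3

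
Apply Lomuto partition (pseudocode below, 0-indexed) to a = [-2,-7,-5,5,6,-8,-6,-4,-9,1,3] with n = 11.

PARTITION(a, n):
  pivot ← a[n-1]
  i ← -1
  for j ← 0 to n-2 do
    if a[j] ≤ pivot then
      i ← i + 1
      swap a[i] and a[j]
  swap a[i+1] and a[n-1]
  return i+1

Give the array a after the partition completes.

pivot = a[10] = 3; i = -1
j=0: a[0]=-2 ≤ 3 → i=0, swap a[0],a[0] (no change) → [-2,-7,-5,5,6,-8,-6,-4,-9,1,3]
j=1: a[1]=-7 ≤ 3 → i=1, swap a[1],a[1] (no change) → [-2,-7,-5,5,6,-8,-6,-4,-9,1,3]
j=2: a[2]=-5 ≤ 3 → i=2, swap a[2],a[2] (no change) → [-2,-7,-5,5,6,-8,-6,-4,-9,1,3]
j=3: a[3]=5 > 3 → no swap
j=4: a[4]=6 > 3 → no swap
j=5: a[5]=-8 ≤ 3 → i=3, swap a[3],a[5] → [-2,-7,-5,-8,6,5,-6,-4,-9,1,3]
j=6: a[6]=-6 ≤ 3 → i=4, swap a[4],a[6] → [-2,-7,-5,-8,-6,5,6,-4,-9,1,3]
j=7: a[7]=-4 ≤ 3 → i=5, swap a[5],a[7] → [-2,-7,-5,-8,-6,-4,6,5,-9,1,3]
j=8: a[8]=-9 ≤ 3 → i=6, swap a[6],a[8] → [-2,-7,-5,-8,-6,-4,-9,5,6,1,3]
j=9: a[9]=1 ≤ 3 → i=7, swap a[7],a[9] → [-2,-7,-5,-8,-6,-4,-9,1,6,5,3]
final swap a[8],a[10] → [-2,-7,-5,-8,-6,-4,-9,1,3,5,6]; return 8

[-2,-7,-5,-8,-6,-4,-9,1,3,5,6]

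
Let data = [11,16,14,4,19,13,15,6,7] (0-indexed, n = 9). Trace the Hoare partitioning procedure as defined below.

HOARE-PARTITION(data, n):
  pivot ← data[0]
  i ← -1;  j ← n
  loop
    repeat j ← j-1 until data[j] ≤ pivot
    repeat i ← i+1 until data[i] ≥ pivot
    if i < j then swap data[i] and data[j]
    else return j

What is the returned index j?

pivot=11
j stops at 8 (7), i stops at 0 (11); swap ⇒ [7,16,14,4,19,13,15,6,11]
j stops at 7 (6), i stops at 1 (16); swap ⇒ [7,6,14,4,19,13,15,16,11]
j stops at 3 (4), i stops at 2 (14); swap ⇒ [7,6,4,14,19,13,15,16,11]
j stops at 2, i stops at 3; i≥j ⇒ return 2. data=[7,6,4,14,19,13,15,16,11]

2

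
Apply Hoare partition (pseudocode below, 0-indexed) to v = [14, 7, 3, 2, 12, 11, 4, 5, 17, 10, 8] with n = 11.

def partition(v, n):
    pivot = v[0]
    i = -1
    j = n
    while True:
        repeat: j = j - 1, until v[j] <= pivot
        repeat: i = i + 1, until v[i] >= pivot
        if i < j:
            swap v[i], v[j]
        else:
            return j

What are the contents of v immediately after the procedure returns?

pivot = v[0] = 14; i = -1, j = 11
j→10 (v[10]=8≤14), i→0 (v[0]=14≥14); i<j, swap → [8, 7, 3, 2, 12, 11, 4, 5, 17, 10, 14]
j→9 (v[9]=10≤14), i→8 (v[8]=17≥14); i<j, swap → [8, 7, 3, 2, 12, 11, 4, 5, 10, 17, 14]
j→8, i→9; i≥j, return j=8. v = [8, 7, 3, 2, 12, 11, 4, 5, 10, 17, 14]

[8, 7, 3, 2, 12, 11, 4, 5, 10, 17, 14]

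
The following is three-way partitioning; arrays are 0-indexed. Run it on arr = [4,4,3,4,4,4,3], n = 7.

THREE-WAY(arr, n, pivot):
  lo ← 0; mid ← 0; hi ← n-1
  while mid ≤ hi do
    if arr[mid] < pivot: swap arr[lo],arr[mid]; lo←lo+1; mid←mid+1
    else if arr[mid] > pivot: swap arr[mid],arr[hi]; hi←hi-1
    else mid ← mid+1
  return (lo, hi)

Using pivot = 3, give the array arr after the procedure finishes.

[3,3,4,4,4,4,4]

pivot = 3; lo=0, mid=0, hi=6
arr[mid]=4>3: swap arr[0],arr[6]; hi=5 → [3,4,3,4,4,4,4]
arr[mid]=3=3: mid=1
arr[mid]=4>3: swap arr[1],arr[5]; hi=4 → [3,4,3,4,4,4,4]
arr[mid]=4>3: swap arr[1],arr[4]; hi=3 → [3,4,3,4,4,4,4]
arr[mid]=4>3: swap arr[1],arr[3]; hi=2 → [3,4,3,4,4,4,4]
arr[mid]=4>3: swap arr[1],arr[2]; hi=1 → [3,3,4,4,4,4,4]
arr[mid]=3=3: mid=2
end: lo=0, hi=1; arr = [3,3,4,4,4,4,4]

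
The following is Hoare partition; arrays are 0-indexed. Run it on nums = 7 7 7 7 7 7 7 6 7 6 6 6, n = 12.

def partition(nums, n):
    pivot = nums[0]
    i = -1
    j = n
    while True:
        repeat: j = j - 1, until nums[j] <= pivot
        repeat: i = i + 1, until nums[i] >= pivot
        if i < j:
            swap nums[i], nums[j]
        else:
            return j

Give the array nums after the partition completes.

pivot=7
j stops at 11 (6), i stops at 0 (7); swap ⇒ 6 7 7 7 7 7 7 6 7 6 6 7
j stops at 10 (6), i stops at 1 (7); swap ⇒ 6 6 7 7 7 7 7 6 7 6 7 7
j stops at 9 (6), i stops at 2 (7); swap ⇒ 6 6 6 7 7 7 7 6 7 7 7 7
j stops at 8 (7), i stops at 3 (7); swap ⇒ 6 6 6 7 7 7 7 6 7 7 7 7
j stops at 7 (6), i stops at 4 (7); swap ⇒ 6 6 6 7 6 7 7 7 7 7 7 7
j stops at 6 (7), i stops at 5 (7); swap ⇒ 6 6 6 7 6 7 7 7 7 7 7 7
j stops at 5, i stops at 6; i≥j ⇒ return 5. nums=6 6 6 7 6 7 7 7 7 7 7 7

6 6 6 7 6 7 7 7 7 7 7 7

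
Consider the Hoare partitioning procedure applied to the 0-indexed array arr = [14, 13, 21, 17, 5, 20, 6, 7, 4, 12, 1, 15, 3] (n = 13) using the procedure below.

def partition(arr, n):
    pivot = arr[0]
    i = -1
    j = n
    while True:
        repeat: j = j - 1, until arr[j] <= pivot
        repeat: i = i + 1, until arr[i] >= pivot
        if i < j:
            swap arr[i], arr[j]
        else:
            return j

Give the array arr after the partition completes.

pivot=14
j stops at 12 (3), i stops at 0 (14); swap ⇒ [3, 13, 21, 17, 5, 20, 6, 7, 4, 12, 1, 15, 14]
j stops at 10 (1), i stops at 2 (21); swap ⇒ [3, 13, 1, 17, 5, 20, 6, 7, 4, 12, 21, 15, 14]
j stops at 9 (12), i stops at 3 (17); swap ⇒ [3, 13, 1, 12, 5, 20, 6, 7, 4, 17, 21, 15, 14]
j stops at 8 (4), i stops at 5 (20); swap ⇒ [3, 13, 1, 12, 5, 4, 6, 7, 20, 17, 21, 15, 14]
j stops at 7, i stops at 8; i≥j ⇒ return 7. arr=[3, 13, 1, 12, 5, 4, 6, 7, 20, 17, 21, 15, 14]

[3, 13, 1, 12, 5, 4, 6, 7, 20, 17, 21, 15, 14]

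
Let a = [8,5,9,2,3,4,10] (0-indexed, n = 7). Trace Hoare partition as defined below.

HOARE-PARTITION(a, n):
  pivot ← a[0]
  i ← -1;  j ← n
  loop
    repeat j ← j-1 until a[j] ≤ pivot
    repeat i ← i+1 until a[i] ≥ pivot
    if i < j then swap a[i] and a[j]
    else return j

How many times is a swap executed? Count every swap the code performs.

pivot = a[0] = 8; i = -1, j = 7
j→5 (a[5]=4≤8), i→0 (a[0]=8≥8); i<j, swap → [4,5,9,2,3,8,10]
j→4 (a[4]=3≤8), i→2 (a[2]=9≥8); i<j, swap → [4,5,3,2,9,8,10]
j→3, i→4; i≥j, return j=3. a = [4,5,3,2,9,8,10]

2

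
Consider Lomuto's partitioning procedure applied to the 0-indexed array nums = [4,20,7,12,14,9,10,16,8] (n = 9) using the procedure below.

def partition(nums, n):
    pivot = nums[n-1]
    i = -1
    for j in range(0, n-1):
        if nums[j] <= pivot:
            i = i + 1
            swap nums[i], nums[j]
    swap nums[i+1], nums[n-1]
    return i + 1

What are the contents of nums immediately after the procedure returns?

[4,7,8,12,14,9,10,16,20]

pivot=8, i=-1
j=0: 4≤8, i=0, swap(0,0) ⇒ [4,20,7,12,14,9,10,16,8]
j=1: 20>8, skip
j=2: 7≤8, i=1, swap(1,2) ⇒ [4,7,20,12,14,9,10,16,8]
j=3: 12>8, skip
j=4: 14>8, skip
j=5: 9>8, skip
j=6: 10>8, skip
j=7: 16>8, skip
swap(2,8) ⇒ [4,7,8,12,14,9,10,16,20]; return 2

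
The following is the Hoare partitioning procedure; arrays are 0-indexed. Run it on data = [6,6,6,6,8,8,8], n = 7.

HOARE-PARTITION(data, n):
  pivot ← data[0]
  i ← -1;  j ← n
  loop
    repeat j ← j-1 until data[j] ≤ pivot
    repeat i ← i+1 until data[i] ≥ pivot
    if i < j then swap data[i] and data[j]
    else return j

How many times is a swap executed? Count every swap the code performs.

pivot=6
j stops at 3 (6), i stops at 0 (6); swap ⇒ [6,6,6,6,8,8,8]
j stops at 2 (6), i stops at 1 (6); swap ⇒ [6,6,6,6,8,8,8]
j stops at 1, i stops at 2; i≥j ⇒ return 1. data=[6,6,6,6,8,8,8]

2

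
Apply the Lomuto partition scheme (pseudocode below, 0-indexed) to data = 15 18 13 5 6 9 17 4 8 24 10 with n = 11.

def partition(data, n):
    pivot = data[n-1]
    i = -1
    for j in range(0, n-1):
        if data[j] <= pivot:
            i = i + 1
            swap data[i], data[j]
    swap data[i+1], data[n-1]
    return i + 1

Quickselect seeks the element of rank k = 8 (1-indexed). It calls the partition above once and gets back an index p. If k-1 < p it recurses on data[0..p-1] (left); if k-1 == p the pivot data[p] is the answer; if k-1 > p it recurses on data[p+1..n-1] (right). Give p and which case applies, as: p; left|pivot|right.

5; right

pivot=10, i=-1
j=0: 15>10, skip
j=1: 18>10, skip
j=2: 13>10, skip
j=3: 5≤10, i=0, swap(0,3) ⇒ 5 18 13 15 6 9 17 4 8 24 10
j=4: 6≤10, i=1, swap(1,4) ⇒ 5 6 13 15 18 9 17 4 8 24 10
j=5: 9≤10, i=2, swap(2,5) ⇒ 5 6 9 15 18 13 17 4 8 24 10
j=6: 17>10, skip
j=7: 4≤10, i=3, swap(3,7) ⇒ 5 6 9 4 18 13 17 15 8 24 10
j=8: 8≤10, i=4, swap(4,8) ⇒ 5 6 9 4 8 13 17 15 18 24 10
j=9: 24>10, skip
swap(5,10) ⇒ 5 6 9 4 8 10 17 15 18 24 13; return 5
p = 5; k-1 = 7 > 5 ⇒ right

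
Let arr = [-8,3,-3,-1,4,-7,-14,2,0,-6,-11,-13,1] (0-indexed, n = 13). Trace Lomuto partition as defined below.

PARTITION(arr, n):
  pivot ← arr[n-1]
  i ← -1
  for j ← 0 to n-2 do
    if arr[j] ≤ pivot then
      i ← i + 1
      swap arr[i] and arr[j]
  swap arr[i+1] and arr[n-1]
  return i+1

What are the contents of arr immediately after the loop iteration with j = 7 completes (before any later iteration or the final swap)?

pivot = arr[12] = 1; i = -1
j=0: arr[0]=-8 ≤ 1 → i=0, swap arr[0],arr[0] (no change) → [-8,3,-3,-1,4,-7,-14,2,0,-6,-11,-13,1]
j=1: arr[1]=3 > 1 → no swap
j=2: arr[2]=-3 ≤ 1 → i=1, swap arr[1],arr[2] → [-8,-3,3,-1,4,-7,-14,2,0,-6,-11,-13,1]
j=3: arr[3]=-1 ≤ 1 → i=2, swap arr[2],arr[3] → [-8,-3,-1,3,4,-7,-14,2,0,-6,-11,-13,1]
j=4: arr[4]=4 > 1 → no swap
j=5: arr[5]=-7 ≤ 1 → i=3, swap arr[3],arr[5] → [-8,-3,-1,-7,4,3,-14,2,0,-6,-11,-13,1]
j=6: arr[6]=-14 ≤ 1 → i=4, swap arr[4],arr[6] → [-8,-3,-1,-7,-14,3,4,2,0,-6,-11,-13,1]
j=7: arr[7]=2 > 1 → no swap
(after j=7) arr = [-8,-3,-1,-7,-14,3,4,2,0,-6,-11,-13,1]

[-8,-3,-1,-7,-14,3,4,2,0,-6,-11,-13,1]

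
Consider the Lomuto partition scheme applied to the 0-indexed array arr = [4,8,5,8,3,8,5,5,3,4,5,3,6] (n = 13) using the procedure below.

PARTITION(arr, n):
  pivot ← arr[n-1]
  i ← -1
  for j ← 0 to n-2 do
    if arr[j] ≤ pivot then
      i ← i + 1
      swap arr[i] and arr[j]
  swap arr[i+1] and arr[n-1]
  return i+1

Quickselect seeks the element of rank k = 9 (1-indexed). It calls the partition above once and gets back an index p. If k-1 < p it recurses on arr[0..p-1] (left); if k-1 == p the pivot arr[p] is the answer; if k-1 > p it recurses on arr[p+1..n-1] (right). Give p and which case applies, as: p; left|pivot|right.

pivot=6, i=-1
j=0: 4≤6, i=0, swap(0,0) ⇒ [4,8,5,8,3,8,5,5,3,4,5,3,6]
j=1: 8>6, skip
j=2: 5≤6, i=1, swap(1,2) ⇒ [4,5,8,8,3,8,5,5,3,4,5,3,6]
j=3: 8>6, skip
j=4: 3≤6, i=2, swap(2,4) ⇒ [4,5,3,8,8,8,5,5,3,4,5,3,6]
j=5: 8>6, skip
j=6: 5≤6, i=3, swap(3,6) ⇒ [4,5,3,5,8,8,8,5,3,4,5,3,6]
j=7: 5≤6, i=4, swap(4,7) ⇒ [4,5,3,5,5,8,8,8,3,4,5,3,6]
j=8: 3≤6, i=5, swap(5,8) ⇒ [4,5,3,5,5,3,8,8,8,4,5,3,6]
j=9: 4≤6, i=6, swap(6,9) ⇒ [4,5,3,5,5,3,4,8,8,8,5,3,6]
j=10: 5≤6, i=7, swap(7,10) ⇒ [4,5,3,5,5,3,4,5,8,8,8,3,6]
j=11: 3≤6, i=8, swap(8,11) ⇒ [4,5,3,5,5,3,4,5,3,8,8,8,6]
swap(9,12) ⇒ [4,5,3,5,5,3,4,5,3,6,8,8,8]; return 9
p = 9; k-1 = 8 < 9 ⇒ left

9; left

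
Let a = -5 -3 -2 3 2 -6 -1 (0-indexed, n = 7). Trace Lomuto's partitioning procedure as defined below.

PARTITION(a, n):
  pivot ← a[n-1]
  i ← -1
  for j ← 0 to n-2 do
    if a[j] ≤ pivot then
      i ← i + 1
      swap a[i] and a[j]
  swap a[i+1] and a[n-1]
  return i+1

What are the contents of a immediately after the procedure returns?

-5 -3 -2 -6 -1 3 2

pivot = a[6] = -1; i = -1
j=0: a[0]=-5 ≤ -1 → i=0, swap a[0],a[0] (no change) → -5 -3 -2 3 2 -6 -1
j=1: a[1]=-3 ≤ -1 → i=1, swap a[1],a[1] (no change) → -5 -3 -2 3 2 -6 -1
j=2: a[2]=-2 ≤ -1 → i=2, swap a[2],a[2] (no change) → -5 -3 -2 3 2 -6 -1
j=3: a[3]=3 > -1 → no swap
j=4: a[4]=2 > -1 → no swap
j=5: a[5]=-6 ≤ -1 → i=3, swap a[3],a[5] → -5 -3 -2 -6 2 3 -1
final swap a[4],a[6] → -5 -3 -2 -6 -1 3 2; return 4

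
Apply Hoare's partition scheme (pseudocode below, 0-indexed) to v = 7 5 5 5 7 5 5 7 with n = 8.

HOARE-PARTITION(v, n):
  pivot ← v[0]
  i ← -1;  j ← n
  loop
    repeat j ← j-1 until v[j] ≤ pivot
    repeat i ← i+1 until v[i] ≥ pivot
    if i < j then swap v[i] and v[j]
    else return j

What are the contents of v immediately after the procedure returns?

pivot=7
j stops at 7 (7), i stops at 0 (7); swap ⇒ 7 5 5 5 7 5 5 7
j stops at 6 (5), i stops at 4 (7); swap ⇒ 7 5 5 5 5 5 7 7
j stops at 5, i stops at 6; i≥j ⇒ return 5. v=7 5 5 5 5 5 7 7

7 5 5 5 5 5 7 7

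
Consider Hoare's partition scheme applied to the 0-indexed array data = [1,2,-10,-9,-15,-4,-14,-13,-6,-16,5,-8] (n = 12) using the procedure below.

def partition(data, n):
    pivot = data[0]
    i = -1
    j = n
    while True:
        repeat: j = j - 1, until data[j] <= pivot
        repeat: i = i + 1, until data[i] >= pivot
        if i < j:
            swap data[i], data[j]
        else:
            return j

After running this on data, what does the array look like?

[-8,-16,-10,-9,-15,-4,-14,-13,-6,2,5,1]

pivot=1
j stops at 11 (-8), i stops at 0 (1); swap ⇒ [-8,2,-10,-9,-15,-4,-14,-13,-6,-16,5,1]
j stops at 9 (-16), i stops at 1 (2); swap ⇒ [-8,-16,-10,-9,-15,-4,-14,-13,-6,2,5,1]
j stops at 8, i stops at 9; i≥j ⇒ return 8. data=[-8,-16,-10,-9,-15,-4,-14,-13,-6,2,5,1]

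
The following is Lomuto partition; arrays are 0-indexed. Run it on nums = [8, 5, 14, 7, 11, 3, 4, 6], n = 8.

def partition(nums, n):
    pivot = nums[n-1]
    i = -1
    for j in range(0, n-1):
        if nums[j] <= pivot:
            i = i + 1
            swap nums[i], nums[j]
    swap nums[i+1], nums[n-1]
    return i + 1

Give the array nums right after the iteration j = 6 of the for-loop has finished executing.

pivot=6, i=-1
j=0: 8>6, skip
j=1: 5≤6, i=0, swap(0,1) ⇒ [5, 8, 14, 7, 11, 3, 4, 6]
j=2: 14>6, skip
j=3: 7>6, skip
j=4: 11>6, skip
j=5: 3≤6, i=1, swap(1,5) ⇒ [5, 3, 14, 7, 11, 8, 4, 6]
j=6: 4≤6, i=2, swap(2,6) ⇒ [5, 3, 4, 7, 11, 8, 14, 6]
(after j=6) nums = [5, 3, 4, 7, 11, 8, 14, 6]

[5, 3, 4, 7, 11, 8, 14, 6]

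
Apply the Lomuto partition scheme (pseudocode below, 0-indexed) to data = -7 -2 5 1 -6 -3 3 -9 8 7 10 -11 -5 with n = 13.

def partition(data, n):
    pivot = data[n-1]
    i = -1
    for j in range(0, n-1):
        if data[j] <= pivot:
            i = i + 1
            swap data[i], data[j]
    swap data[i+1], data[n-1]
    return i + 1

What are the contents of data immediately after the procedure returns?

pivot=-5, i=-1
j=0: -7≤-5, i=0, swap(0,0) ⇒ -7 -2 5 1 -6 -3 3 -9 8 7 10 -11 -5
j=1: -2>-5, skip
j=2: 5>-5, skip
j=3: 1>-5, skip
j=4: -6≤-5, i=1, swap(1,4) ⇒ -7 -6 5 1 -2 -3 3 -9 8 7 10 -11 -5
j=5: -3>-5, skip
j=6: 3>-5, skip
j=7: -9≤-5, i=2, swap(2,7) ⇒ -7 -6 -9 1 -2 -3 3 5 8 7 10 -11 -5
j=8: 8>-5, skip
j=9: 7>-5, skip
j=10: 10>-5, skip
j=11: -11≤-5, i=3, swap(3,11) ⇒ -7 -6 -9 -11 -2 -3 3 5 8 7 10 1 -5
swap(4,12) ⇒ -7 -6 -9 -11 -5 -3 3 5 8 7 10 1 -2; return 4

-7 -6 -9 -11 -5 -3 3 5 8 7 10 1 -2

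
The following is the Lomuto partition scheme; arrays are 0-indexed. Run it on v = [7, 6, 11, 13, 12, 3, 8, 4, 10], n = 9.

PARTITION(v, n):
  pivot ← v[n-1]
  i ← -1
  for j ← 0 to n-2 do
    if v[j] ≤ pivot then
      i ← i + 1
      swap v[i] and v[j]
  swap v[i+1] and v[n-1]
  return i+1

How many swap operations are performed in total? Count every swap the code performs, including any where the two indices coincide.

6

pivot = v[8] = 10; i = -1
j=0: v[0]=7 ≤ 10 → i=0, swap v[0],v[0] (no change) → [7, 6, 11, 13, 12, 3, 8, 4, 10]
j=1: v[1]=6 ≤ 10 → i=1, swap v[1],v[1] (no change) → [7, 6, 11, 13, 12, 3, 8, 4, 10]
j=2: v[2]=11 > 10 → no swap
j=3: v[3]=13 > 10 → no swap
j=4: v[4]=12 > 10 → no swap
j=5: v[5]=3 ≤ 10 → i=2, swap v[2],v[5] → [7, 6, 3, 13, 12, 11, 8, 4, 10]
j=6: v[6]=8 ≤ 10 → i=3, swap v[3],v[6] → [7, 6, 3, 8, 12, 11, 13, 4, 10]
j=7: v[7]=4 ≤ 10 → i=4, swap v[4],v[7] → [7, 6, 3, 8, 4, 11, 13, 12, 10]
final swap v[5],v[8] → [7, 6, 3, 8, 4, 10, 13, 12, 11]; return 5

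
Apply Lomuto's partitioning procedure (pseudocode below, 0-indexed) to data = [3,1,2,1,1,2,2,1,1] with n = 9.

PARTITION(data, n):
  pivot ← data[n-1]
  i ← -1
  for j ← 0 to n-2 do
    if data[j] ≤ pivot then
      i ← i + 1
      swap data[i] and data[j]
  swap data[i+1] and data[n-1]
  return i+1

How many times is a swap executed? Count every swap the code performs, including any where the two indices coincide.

pivot = data[8] = 1; i = -1
j=0: data[0]=3 > 1 → no swap
j=1: data[1]=1 ≤ 1 → i=0, swap data[0],data[1] → [1,3,2,1,1,2,2,1,1]
j=2: data[2]=2 > 1 → no swap
j=3: data[3]=1 ≤ 1 → i=1, swap data[1],data[3] → [1,1,2,3,1,2,2,1,1]
j=4: data[4]=1 ≤ 1 → i=2, swap data[2],data[4] → [1,1,1,3,2,2,2,1,1]
j=5: data[5]=2 > 1 → no swap
j=6: data[6]=2 > 1 → no swap
j=7: data[7]=1 ≤ 1 → i=3, swap data[3],data[7] → [1,1,1,1,2,2,2,3,1]
final swap data[4],data[8] → [1,1,1,1,1,2,2,3,2]; return 4

5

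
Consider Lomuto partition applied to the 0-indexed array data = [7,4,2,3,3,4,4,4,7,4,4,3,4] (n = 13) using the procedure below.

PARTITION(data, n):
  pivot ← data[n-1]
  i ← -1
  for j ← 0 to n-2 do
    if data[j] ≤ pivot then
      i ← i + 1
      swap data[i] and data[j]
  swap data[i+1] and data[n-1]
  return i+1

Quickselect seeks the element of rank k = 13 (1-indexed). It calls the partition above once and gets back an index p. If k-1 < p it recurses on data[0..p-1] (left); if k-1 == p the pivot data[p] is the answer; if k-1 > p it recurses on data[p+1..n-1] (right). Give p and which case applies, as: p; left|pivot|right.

pivot = data[12] = 4; i = -1
j=0: data[0]=7 > 4 → no swap
j=1: data[1]=4 ≤ 4 → i=0, swap data[0],data[1] → [4,7,2,3,3,4,4,4,7,4,4,3,4]
j=2: data[2]=2 ≤ 4 → i=1, swap data[1],data[2] → [4,2,7,3,3,4,4,4,7,4,4,3,4]
j=3: data[3]=3 ≤ 4 → i=2, swap data[2],data[3] → [4,2,3,7,3,4,4,4,7,4,4,3,4]
j=4: data[4]=3 ≤ 4 → i=3, swap data[3],data[4] → [4,2,3,3,7,4,4,4,7,4,4,3,4]
j=5: data[5]=4 ≤ 4 → i=4, swap data[4],data[5] → [4,2,3,3,4,7,4,4,7,4,4,3,4]
j=6: data[6]=4 ≤ 4 → i=5, swap data[5],data[6] → [4,2,3,3,4,4,7,4,7,4,4,3,4]
j=7: data[7]=4 ≤ 4 → i=6, swap data[6],data[7] → [4,2,3,3,4,4,4,7,7,4,4,3,4]
j=8: data[8]=7 > 4 → no swap
j=9: data[9]=4 ≤ 4 → i=7, swap data[7],data[9] → [4,2,3,3,4,4,4,4,7,7,4,3,4]
j=10: data[10]=4 ≤ 4 → i=8, swap data[8],data[10] → [4,2,3,3,4,4,4,4,4,7,7,3,4]
j=11: data[11]=3 ≤ 4 → i=9, swap data[9],data[11] → [4,2,3,3,4,4,4,4,4,3,7,7,4]
final swap data[10],data[12] → [4,2,3,3,4,4,4,4,4,3,4,7,7]; return 10
p = 10; k-1 = 12 > 10 ⇒ right

10; right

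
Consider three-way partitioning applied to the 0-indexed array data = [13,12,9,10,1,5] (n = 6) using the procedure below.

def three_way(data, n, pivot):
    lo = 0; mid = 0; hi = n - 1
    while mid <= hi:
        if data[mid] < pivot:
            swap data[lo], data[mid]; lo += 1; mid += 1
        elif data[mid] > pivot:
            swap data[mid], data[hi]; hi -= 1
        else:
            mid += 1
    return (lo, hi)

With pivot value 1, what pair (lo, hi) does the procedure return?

(0, 0)

lo=0 mid=0 hi=5
13>1: swap(0,5), hi=4 ⇒ [5,12,9,10,1,13]
5>1: swap(0,4), hi=3 ⇒ [1,12,9,10,5,13]
1=1: mid=1
12>1: swap(1,3), hi=2 ⇒ [1,10,9,12,5,13]
10>1: swap(1,2), hi=1 ⇒ [1,9,10,12,5,13]
9>1: swap(1,1), hi=0 ⇒ [1,9,10,12,5,13]
done. lo=0 hi=0; data=[1,9,10,12,5,13]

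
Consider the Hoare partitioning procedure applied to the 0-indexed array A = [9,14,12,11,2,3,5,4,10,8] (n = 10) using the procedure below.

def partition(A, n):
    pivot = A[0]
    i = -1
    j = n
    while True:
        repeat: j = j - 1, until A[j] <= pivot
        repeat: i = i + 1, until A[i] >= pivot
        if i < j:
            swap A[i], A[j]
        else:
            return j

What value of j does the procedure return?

pivot=9
j stops at 9 (8), i stops at 0 (9); swap ⇒ [8,14,12,11,2,3,5,4,10,9]
j stops at 7 (4), i stops at 1 (14); swap ⇒ [8,4,12,11,2,3,5,14,10,9]
j stops at 6 (5), i stops at 2 (12); swap ⇒ [8,4,5,11,2,3,12,14,10,9]
j stops at 5 (3), i stops at 3 (11); swap ⇒ [8,4,5,3,2,11,12,14,10,9]
j stops at 4, i stops at 5; i≥j ⇒ return 4. A=[8,4,5,3,2,11,12,14,10,9]

4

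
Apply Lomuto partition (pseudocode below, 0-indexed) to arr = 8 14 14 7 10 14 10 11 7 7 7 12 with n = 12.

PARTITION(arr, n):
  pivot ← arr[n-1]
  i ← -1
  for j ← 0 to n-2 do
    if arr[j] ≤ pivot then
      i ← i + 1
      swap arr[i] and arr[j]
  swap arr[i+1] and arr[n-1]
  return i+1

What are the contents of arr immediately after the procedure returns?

pivot = arr[11] = 12; i = -1
j=0: arr[0]=8 ≤ 12 → i=0, swap arr[0],arr[0] (no change) → 8 14 14 7 10 14 10 11 7 7 7 12
j=1: arr[1]=14 > 12 → no swap
j=2: arr[2]=14 > 12 → no swap
j=3: arr[3]=7 ≤ 12 → i=1, swap arr[1],arr[3] → 8 7 14 14 10 14 10 11 7 7 7 12
j=4: arr[4]=10 ≤ 12 → i=2, swap arr[2],arr[4] → 8 7 10 14 14 14 10 11 7 7 7 12
j=5: arr[5]=14 > 12 → no swap
j=6: arr[6]=10 ≤ 12 → i=3, swap arr[3],arr[6] → 8 7 10 10 14 14 14 11 7 7 7 12
j=7: arr[7]=11 ≤ 12 → i=4, swap arr[4],arr[7] → 8 7 10 10 11 14 14 14 7 7 7 12
j=8: arr[8]=7 ≤ 12 → i=5, swap arr[5],arr[8] → 8 7 10 10 11 7 14 14 14 7 7 12
j=9: arr[9]=7 ≤ 12 → i=6, swap arr[6],arr[9] → 8 7 10 10 11 7 7 14 14 14 7 12
j=10: arr[10]=7 ≤ 12 → i=7, swap arr[7],arr[10] → 8 7 10 10 11 7 7 7 14 14 14 12
final swap arr[8],arr[11] → 8 7 10 10 11 7 7 7 12 14 14 14; return 8

8 7 10 10 11 7 7 7 12 14 14 14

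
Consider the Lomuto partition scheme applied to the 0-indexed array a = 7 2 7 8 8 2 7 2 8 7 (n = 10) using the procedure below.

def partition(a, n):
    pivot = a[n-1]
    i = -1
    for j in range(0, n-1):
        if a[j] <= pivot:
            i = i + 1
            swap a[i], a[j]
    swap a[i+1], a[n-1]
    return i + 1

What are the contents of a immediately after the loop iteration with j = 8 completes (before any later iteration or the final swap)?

pivot = a[9] = 7; i = -1
j=0: a[0]=7 ≤ 7 → i=0, swap a[0],a[0] (no change) → 7 2 7 8 8 2 7 2 8 7
j=1: a[1]=2 ≤ 7 → i=1, swap a[1],a[1] (no change) → 7 2 7 8 8 2 7 2 8 7
j=2: a[2]=7 ≤ 7 → i=2, swap a[2],a[2] (no change) → 7 2 7 8 8 2 7 2 8 7
j=3: a[3]=8 > 7 → no swap
j=4: a[4]=8 > 7 → no swap
j=5: a[5]=2 ≤ 7 → i=3, swap a[3],a[5] → 7 2 7 2 8 8 7 2 8 7
j=6: a[6]=7 ≤ 7 → i=4, swap a[4],a[6] → 7 2 7 2 7 8 8 2 8 7
j=7: a[7]=2 ≤ 7 → i=5, swap a[5],a[7] → 7 2 7 2 7 2 8 8 8 7
j=8: a[8]=8 > 7 → no swap
(after j=8) a = 7 2 7 2 7 2 8 8 8 7

7 2 7 2 7 2 8 8 8 7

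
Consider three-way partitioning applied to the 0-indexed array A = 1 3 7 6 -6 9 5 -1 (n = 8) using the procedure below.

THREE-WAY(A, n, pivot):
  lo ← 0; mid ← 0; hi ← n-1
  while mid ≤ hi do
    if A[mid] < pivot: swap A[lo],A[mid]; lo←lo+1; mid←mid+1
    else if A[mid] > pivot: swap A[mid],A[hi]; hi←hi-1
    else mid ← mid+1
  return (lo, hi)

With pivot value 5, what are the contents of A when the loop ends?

lo=0 mid=0 hi=7
1<5: swap(0,0), lo=1 mid=1 ⇒ 1 3 7 6 -6 9 5 -1
3<5: swap(1,1), lo=2 mid=2 ⇒ 1 3 7 6 -6 9 5 -1
7>5: swap(2,7), hi=6 ⇒ 1 3 -1 6 -6 9 5 7
-1<5: swap(2,2), lo=3 mid=3 ⇒ 1 3 -1 6 -6 9 5 7
6>5: swap(3,6), hi=5 ⇒ 1 3 -1 5 -6 9 6 7
5=5: mid=4
-6<5: swap(3,4), lo=4 mid=5 ⇒ 1 3 -1 -6 5 9 6 7
9>5: swap(5,5), hi=4 ⇒ 1 3 -1 -6 5 9 6 7
done. lo=4 hi=4; A=1 3 -1 -6 5 9 6 7

1 3 -1 -6 5 9 6 7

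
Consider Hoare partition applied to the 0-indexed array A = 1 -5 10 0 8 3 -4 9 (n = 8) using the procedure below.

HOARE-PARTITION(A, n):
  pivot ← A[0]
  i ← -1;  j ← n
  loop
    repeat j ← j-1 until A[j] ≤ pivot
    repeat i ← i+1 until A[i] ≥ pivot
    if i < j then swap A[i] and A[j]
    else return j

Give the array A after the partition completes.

pivot = A[0] = 1; i = -1, j = 8
j→6 (A[6]=-4≤1), i→0 (A[0]=1≥1); i<j, swap → -4 -5 10 0 8 3 1 9
j→3 (A[3]=0≤1), i→2 (A[2]=10≥1); i<j, swap → -4 -5 0 10 8 3 1 9
j→2, i→3; i≥j, return j=2. A = -4 -5 0 10 8 3 1 9

-4 -5 0 10 8 3 1 9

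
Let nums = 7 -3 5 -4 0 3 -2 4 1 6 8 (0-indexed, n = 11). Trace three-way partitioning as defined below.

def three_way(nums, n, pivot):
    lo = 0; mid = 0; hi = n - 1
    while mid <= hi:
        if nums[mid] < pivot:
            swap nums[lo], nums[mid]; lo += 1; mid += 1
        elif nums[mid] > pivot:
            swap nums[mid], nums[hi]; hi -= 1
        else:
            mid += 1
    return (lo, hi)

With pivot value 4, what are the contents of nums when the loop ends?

lo=0 mid=0 hi=10
7>4: swap(0,10), hi=9 ⇒ 8 -3 5 -4 0 3 -2 4 1 6 7
8>4: swap(0,9), hi=8 ⇒ 6 -3 5 -4 0 3 -2 4 1 8 7
6>4: swap(0,8), hi=7 ⇒ 1 -3 5 -4 0 3 -2 4 6 8 7
1<4: swap(0,0), lo=1 mid=1 ⇒ 1 -3 5 -4 0 3 -2 4 6 8 7
-3<4: swap(1,1), lo=2 mid=2 ⇒ 1 -3 5 -4 0 3 -2 4 6 8 7
5>4: swap(2,7), hi=6 ⇒ 1 -3 4 -4 0 3 -2 5 6 8 7
4=4: mid=3
-4<4: swap(2,3), lo=3 mid=4 ⇒ 1 -3 -4 4 0 3 -2 5 6 8 7
0<4: swap(3,4), lo=4 mid=5 ⇒ 1 -3 -4 0 4 3 -2 5 6 8 7
3<4: swap(4,5), lo=5 mid=6 ⇒ 1 -3 -4 0 3 4 -2 5 6 8 7
-2<4: swap(5,6), lo=6 mid=7 ⇒ 1 -3 -4 0 3 -2 4 5 6 8 7
done. lo=6 hi=6; nums=1 -3 -4 0 3 -2 4 5 6 8 7

1 -3 -4 0 3 -2 4 5 6 8 7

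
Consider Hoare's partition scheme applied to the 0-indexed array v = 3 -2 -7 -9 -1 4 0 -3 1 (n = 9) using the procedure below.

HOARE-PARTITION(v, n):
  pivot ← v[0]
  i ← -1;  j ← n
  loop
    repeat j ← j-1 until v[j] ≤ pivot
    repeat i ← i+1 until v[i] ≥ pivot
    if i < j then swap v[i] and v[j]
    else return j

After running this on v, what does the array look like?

1 -2 -7 -9 -1 -3 0 4 3

pivot=3
j stops at 8 (1), i stops at 0 (3); swap ⇒ 1 -2 -7 -9 -1 4 0 -3 3
j stops at 7 (-3), i stops at 5 (4); swap ⇒ 1 -2 -7 -9 -1 -3 0 4 3
j stops at 6, i stops at 7; i≥j ⇒ return 6. v=1 -2 -7 -9 -1 -3 0 4 3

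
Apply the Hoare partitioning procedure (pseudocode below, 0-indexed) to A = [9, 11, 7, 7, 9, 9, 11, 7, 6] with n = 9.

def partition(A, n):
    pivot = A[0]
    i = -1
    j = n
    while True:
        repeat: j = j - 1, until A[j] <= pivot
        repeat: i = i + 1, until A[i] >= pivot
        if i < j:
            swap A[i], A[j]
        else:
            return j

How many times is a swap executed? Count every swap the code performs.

pivot = A[0] = 9; i = -1, j = 9
j→8 (A[8]=6≤9), i→0 (A[0]=9≥9); i<j, swap → [6, 11, 7, 7, 9, 9, 11, 7, 9]
j→7 (A[7]=7≤9), i→1 (A[1]=11≥9); i<j, swap → [6, 7, 7, 7, 9, 9, 11, 11, 9]
j→5 (A[5]=9≤9), i→4 (A[4]=9≥9); i<j, swap → [6, 7, 7, 7, 9, 9, 11, 11, 9]
j→4, i→5; i≥j, return j=4. A = [6, 7, 7, 7, 9, 9, 11, 11, 9]

3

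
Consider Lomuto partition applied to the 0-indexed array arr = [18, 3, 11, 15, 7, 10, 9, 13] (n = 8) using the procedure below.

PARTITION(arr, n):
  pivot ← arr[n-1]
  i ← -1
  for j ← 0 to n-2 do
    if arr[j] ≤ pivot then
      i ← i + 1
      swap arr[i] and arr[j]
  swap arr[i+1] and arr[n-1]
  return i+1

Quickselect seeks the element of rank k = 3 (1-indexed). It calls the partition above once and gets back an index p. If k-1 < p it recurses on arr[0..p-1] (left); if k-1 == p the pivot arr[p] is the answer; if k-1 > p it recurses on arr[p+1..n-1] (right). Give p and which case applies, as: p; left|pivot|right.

pivot = arr[7] = 13; i = -1
j=0: arr[0]=18 > 13 → no swap
j=1: arr[1]=3 ≤ 13 → i=0, swap arr[0],arr[1] → [3, 18, 11, 15, 7, 10, 9, 13]
j=2: arr[2]=11 ≤ 13 → i=1, swap arr[1],arr[2] → [3, 11, 18, 15, 7, 10, 9, 13]
j=3: arr[3]=15 > 13 → no swap
j=4: arr[4]=7 ≤ 13 → i=2, swap arr[2],arr[4] → [3, 11, 7, 15, 18, 10, 9, 13]
j=5: arr[5]=10 ≤ 13 → i=3, swap arr[3],arr[5] → [3, 11, 7, 10, 18, 15, 9, 13]
j=6: arr[6]=9 ≤ 13 → i=4, swap arr[4],arr[6] → [3, 11, 7, 10, 9, 15, 18, 13]
final swap arr[5],arr[7] → [3, 11, 7, 10, 9, 13, 18, 15]; return 5
p = 5; k-1 = 2 < 5 ⇒ left

5; left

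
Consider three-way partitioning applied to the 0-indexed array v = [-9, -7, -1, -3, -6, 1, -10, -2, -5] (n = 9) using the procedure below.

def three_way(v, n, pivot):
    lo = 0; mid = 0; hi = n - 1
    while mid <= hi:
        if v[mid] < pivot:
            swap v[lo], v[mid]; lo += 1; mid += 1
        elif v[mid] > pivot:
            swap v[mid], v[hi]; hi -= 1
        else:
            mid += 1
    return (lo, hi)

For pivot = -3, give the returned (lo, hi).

pivot = -3; lo=0, mid=0, hi=8
v[mid]=-9<-3: swap v[0],v[0]; lo=1,mid=1 → [-9, -7, -1, -3, -6, 1, -10, -2, -5]
v[mid]=-7<-3: swap v[1],v[1]; lo=2,mid=2 → [-9, -7, -1, -3, -6, 1, -10, -2, -5]
v[mid]=-1>-3: swap v[2],v[8]; hi=7 → [-9, -7, -5, -3, -6, 1, -10, -2, -1]
v[mid]=-5<-3: swap v[2],v[2]; lo=3,mid=3 → [-9, -7, -5, -3, -6, 1, -10, -2, -1]
v[mid]=-3=-3: mid=4
v[mid]=-6<-3: swap v[3],v[4]; lo=4,mid=5 → [-9, -7, -5, -6, -3, 1, -10, -2, -1]
v[mid]=1>-3: swap v[5],v[7]; hi=6 → [-9, -7, -5, -6, -3, -2, -10, 1, -1]
v[mid]=-2>-3: swap v[5],v[6]; hi=5 → [-9, -7, -5, -6, -3, -10, -2, 1, -1]
v[mid]=-10<-3: swap v[4],v[5]; lo=5,mid=6 → [-9, -7, -5, -6, -10, -3, -2, 1, -1]
end: lo=5, hi=5; v = [-9, -7, -5, -6, -10, -3, -2, 1, -1]

(5, 5)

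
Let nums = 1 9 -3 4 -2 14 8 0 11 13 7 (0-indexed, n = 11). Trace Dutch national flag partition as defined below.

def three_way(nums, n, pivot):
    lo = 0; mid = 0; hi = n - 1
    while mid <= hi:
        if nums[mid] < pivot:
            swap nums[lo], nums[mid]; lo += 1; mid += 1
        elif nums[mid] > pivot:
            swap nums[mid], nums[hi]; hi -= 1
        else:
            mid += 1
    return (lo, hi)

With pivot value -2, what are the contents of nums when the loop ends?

pivot = -2; lo=0, mid=0, hi=10
nums[mid]=1>-2: swap nums[0],nums[10]; hi=9 → 7 9 -3 4 -2 14 8 0 11 13 1
nums[mid]=7>-2: swap nums[0],nums[9]; hi=8 → 13 9 -3 4 -2 14 8 0 11 7 1
nums[mid]=13>-2: swap nums[0],nums[8]; hi=7 → 11 9 -3 4 -2 14 8 0 13 7 1
nums[mid]=11>-2: swap nums[0],nums[7]; hi=6 → 0 9 -3 4 -2 14 8 11 13 7 1
nums[mid]=0>-2: swap nums[0],nums[6]; hi=5 → 8 9 -3 4 -2 14 0 11 13 7 1
nums[mid]=8>-2: swap nums[0],nums[5]; hi=4 → 14 9 -3 4 -2 8 0 11 13 7 1
nums[mid]=14>-2: swap nums[0],nums[4]; hi=3 → -2 9 -3 4 14 8 0 11 13 7 1
nums[mid]=-2=-2: mid=1
nums[mid]=9>-2: swap nums[1],nums[3]; hi=2 → -2 4 -3 9 14 8 0 11 13 7 1
nums[mid]=4>-2: swap nums[1],nums[2]; hi=1 → -2 -3 4 9 14 8 0 11 13 7 1
nums[mid]=-3<-2: swap nums[0],nums[1]; lo=1,mid=2 → -3 -2 4 9 14 8 0 11 13 7 1
end: lo=1, hi=1; nums = -3 -2 4 9 14 8 0 11 13 7 1

-3 -2 4 9 14 8 0 11 13 7 1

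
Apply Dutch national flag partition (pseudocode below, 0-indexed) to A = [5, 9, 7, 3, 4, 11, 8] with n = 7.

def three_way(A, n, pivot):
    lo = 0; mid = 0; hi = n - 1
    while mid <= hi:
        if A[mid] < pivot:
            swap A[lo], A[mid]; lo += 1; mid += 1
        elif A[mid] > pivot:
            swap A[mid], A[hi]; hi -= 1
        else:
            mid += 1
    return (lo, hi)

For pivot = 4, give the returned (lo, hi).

lo=0 mid=0 hi=6
5>4: swap(0,6), hi=5 ⇒ [8, 9, 7, 3, 4, 11, 5]
8>4: swap(0,5), hi=4 ⇒ [11, 9, 7, 3, 4, 8, 5]
11>4: swap(0,4), hi=3 ⇒ [4, 9, 7, 3, 11, 8, 5]
4=4: mid=1
9>4: swap(1,3), hi=2 ⇒ [4, 3, 7, 9, 11, 8, 5]
3<4: swap(0,1), lo=1 mid=2 ⇒ [3, 4, 7, 9, 11, 8, 5]
7>4: swap(2,2), hi=1 ⇒ [3, 4, 7, 9, 11, 8, 5]
done. lo=1 hi=1; A=[3, 4, 7, 9, 11, 8, 5]

(1, 1)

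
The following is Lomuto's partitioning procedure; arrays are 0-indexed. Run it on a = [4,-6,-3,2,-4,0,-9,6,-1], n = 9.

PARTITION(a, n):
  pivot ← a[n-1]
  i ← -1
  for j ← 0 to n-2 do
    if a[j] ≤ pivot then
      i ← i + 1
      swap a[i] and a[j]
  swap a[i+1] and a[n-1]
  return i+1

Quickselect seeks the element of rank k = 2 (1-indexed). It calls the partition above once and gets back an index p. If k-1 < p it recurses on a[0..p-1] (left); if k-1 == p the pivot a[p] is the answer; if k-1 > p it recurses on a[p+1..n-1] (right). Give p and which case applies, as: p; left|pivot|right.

pivot=-1, i=-1
j=0: 4>-1, skip
j=1: -6≤-1, i=0, swap(0,1) ⇒ [-6,4,-3,2,-4,0,-9,6,-1]
j=2: -3≤-1, i=1, swap(1,2) ⇒ [-6,-3,4,2,-4,0,-9,6,-1]
j=3: 2>-1, skip
j=4: -4≤-1, i=2, swap(2,4) ⇒ [-6,-3,-4,2,4,0,-9,6,-1]
j=5: 0>-1, skip
j=6: -9≤-1, i=3, swap(3,6) ⇒ [-6,-3,-4,-9,4,0,2,6,-1]
j=7: 6>-1, skip
swap(4,8) ⇒ [-6,-3,-4,-9,-1,0,2,6,4]; return 4
p = 4; k-1 = 1 < 4 ⇒ left

4; left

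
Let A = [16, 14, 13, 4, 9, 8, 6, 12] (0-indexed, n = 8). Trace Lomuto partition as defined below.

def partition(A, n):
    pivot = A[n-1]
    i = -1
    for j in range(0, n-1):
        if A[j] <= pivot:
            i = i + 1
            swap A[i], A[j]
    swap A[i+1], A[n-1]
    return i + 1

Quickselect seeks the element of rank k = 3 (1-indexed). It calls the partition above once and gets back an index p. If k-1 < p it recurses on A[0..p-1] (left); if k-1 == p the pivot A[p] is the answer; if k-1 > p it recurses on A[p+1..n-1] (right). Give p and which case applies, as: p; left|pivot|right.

pivot=12, i=-1
j=0: 16>12, skip
j=1: 14>12, skip
j=2: 13>12, skip
j=3: 4≤12, i=0, swap(0,3) ⇒ [4, 14, 13, 16, 9, 8, 6, 12]
j=4: 9≤12, i=1, swap(1,4) ⇒ [4, 9, 13, 16, 14, 8, 6, 12]
j=5: 8≤12, i=2, swap(2,5) ⇒ [4, 9, 8, 16, 14, 13, 6, 12]
j=6: 6≤12, i=3, swap(3,6) ⇒ [4, 9, 8, 6, 14, 13, 16, 12]
swap(4,7) ⇒ [4, 9, 8, 6, 12, 13, 16, 14]; return 4
p = 4; k-1 = 2 < 4 ⇒ left

4; left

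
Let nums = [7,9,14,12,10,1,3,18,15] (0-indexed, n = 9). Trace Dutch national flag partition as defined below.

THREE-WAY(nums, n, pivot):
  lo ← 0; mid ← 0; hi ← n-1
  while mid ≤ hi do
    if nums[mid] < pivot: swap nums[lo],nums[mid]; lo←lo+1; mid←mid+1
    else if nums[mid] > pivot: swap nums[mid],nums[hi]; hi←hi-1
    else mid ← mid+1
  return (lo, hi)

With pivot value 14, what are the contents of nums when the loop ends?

[7,9,12,10,1,3,14,15,18]

pivot = 14; lo=0, mid=0, hi=8
nums[mid]=7<14: swap nums[0],nums[0]; lo=1,mid=1 → [7,9,14,12,10,1,3,18,15]
nums[mid]=9<14: swap nums[1],nums[1]; lo=2,mid=2 → [7,9,14,12,10,1,3,18,15]
nums[mid]=14=14: mid=3
nums[mid]=12<14: swap nums[2],nums[3]; lo=3,mid=4 → [7,9,12,14,10,1,3,18,15]
nums[mid]=10<14: swap nums[3],nums[4]; lo=4,mid=5 → [7,9,12,10,14,1,3,18,15]
nums[mid]=1<14: swap nums[4],nums[5]; lo=5,mid=6 → [7,9,12,10,1,14,3,18,15]
nums[mid]=3<14: swap nums[5],nums[6]; lo=6,mid=7 → [7,9,12,10,1,3,14,18,15]
nums[mid]=18>14: swap nums[7],nums[8]; hi=7 → [7,9,12,10,1,3,14,15,18]
nums[mid]=15>14: swap nums[7],nums[7]; hi=6 → [7,9,12,10,1,3,14,15,18]
end: lo=6, hi=6; nums = [7,9,12,10,1,3,14,15,18]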